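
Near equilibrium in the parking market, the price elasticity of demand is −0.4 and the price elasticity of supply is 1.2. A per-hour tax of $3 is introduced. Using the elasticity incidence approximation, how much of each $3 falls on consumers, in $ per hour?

Consumers bear ≈ $2.25 per hour.

Incidence ratio: consumers' share ≈ εs / (εs + |εd|) = 1.2 / (1.2 + 0.4) = 0.75.
So consumers bear ≈ 0.75 × $3 = $2.25; sellers bear $0.75.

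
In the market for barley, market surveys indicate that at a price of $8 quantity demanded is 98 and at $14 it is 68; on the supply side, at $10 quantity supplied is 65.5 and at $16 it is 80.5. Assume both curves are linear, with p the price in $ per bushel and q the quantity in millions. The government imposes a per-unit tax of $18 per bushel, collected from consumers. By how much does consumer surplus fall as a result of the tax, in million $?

Demand slope: (68 − 98)/(14 − 8) = -5, so qd = 138 − 5p.
Supply slope: (80.5 − 65.5)/(16 − 10) = 2.5, so qs = 2.5p + 40.5.
Without the tax, 138 − 5p = 2.5p + 40.5 gives 7.5p = 97.5, so p* = $13 and q* = 73.
With the tax collected from consumers, demand (in seller-price terms) shifts: qd = 138 − 5(p + 18).
Solving gives q = 43 with consumers paying $19 and sellers receiving $1 (the $18 wedge).
ΔCS is the trapezoid between Q = 43 and Q = 73 of height $6: ½ · (73 + 43) · 6 = $348.

Consumer surplus falls by $348 million.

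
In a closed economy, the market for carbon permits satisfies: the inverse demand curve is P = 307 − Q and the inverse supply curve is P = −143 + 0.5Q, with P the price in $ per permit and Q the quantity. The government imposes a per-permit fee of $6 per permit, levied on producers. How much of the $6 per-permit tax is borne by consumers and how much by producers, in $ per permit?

Consumers bear $4 per permit; producers bear $2 per permit.

Inverting to Q(P) form: Qd = 307 − P; Qs = 2P + 286.
Before the tax: set 307 − P = 2P + 286 → P* = $7, Q* = 300.
With the tax collected from producers, supply shifts: Qs = 2(P − 6) + 286.
New equilibrium: consumers pay $11, producers receive $5, Q = 296. (Wedge: Pb − Ps = 6.)
Burden on consumers: $4; on producers: $2. (They sum to $6.)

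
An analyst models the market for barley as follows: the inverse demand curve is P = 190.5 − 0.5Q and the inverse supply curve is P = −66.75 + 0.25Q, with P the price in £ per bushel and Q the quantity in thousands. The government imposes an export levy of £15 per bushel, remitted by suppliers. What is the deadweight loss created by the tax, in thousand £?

Deadweight loss = £150 thousand.

Rewrite in direct form: Qd = 381 − 2P and Qs = 4P + 267.
Without the tax, 381 − 2P = 4P + 267 gives 6P = 114, so P* = £19 and Q* = 343.
With the tax collected from suppliers, supply shifts: Qs = 4(P − 15) + 267.
New equilibrium: buyers pay £29, suppliers receive £14, Q = 323. (Wedge: Pb − Ps = 15.)
Quantity falls by |ΔQ| = |343 − 323| = 20.
DWL = ½ · t · |ΔQ| = ½ · 15 · 20 = £150.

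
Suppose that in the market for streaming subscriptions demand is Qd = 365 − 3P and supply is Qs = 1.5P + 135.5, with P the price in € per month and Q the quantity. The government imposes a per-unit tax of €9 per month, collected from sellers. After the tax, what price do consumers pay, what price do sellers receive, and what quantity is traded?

Consumers pay €54; sellers receive €45; quantity = 203.

Before the tax: set 365 − 3P = 1.5P + 135.5 → P* = €51, Q* = 212.
With the tax collected from sellers, supply shifts: Qs = 1.5(P − 9) + 135.5.
New equilibrium: consumers pay €54, sellers receive €45, Q = 203. (Wedge: Pb − Ps = 9.)
The less price-elastic side of the market bears the larger share of a per-unit tax.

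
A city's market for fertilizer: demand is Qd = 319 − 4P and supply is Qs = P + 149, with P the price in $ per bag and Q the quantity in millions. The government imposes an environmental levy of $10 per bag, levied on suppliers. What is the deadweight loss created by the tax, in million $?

Deadweight loss = $40 million.

Before the tax: set 319 − 4P = P + 149 → P* = $34, Q* = 183.
With the tax collected from suppliers, supply shifts: Qs = (P − 10) + 149.
Solving gives Q = 175 with consumers paying $36 and suppliers receiving $26 (the $10 wedge).
Quantity falls by |ΔQ| = |183 − 175| = 8.
DWL = ½ · t · |ΔQ| = ½ · 10 · 8 = $40.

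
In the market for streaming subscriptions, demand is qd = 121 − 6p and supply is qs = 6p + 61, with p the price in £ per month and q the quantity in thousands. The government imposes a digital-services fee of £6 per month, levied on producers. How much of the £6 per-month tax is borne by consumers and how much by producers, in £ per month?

Consumers bear £3 per month; producers bear £3 per month.

Before the tax: set 121 − 6p = 6p + 61 → p* = £5, q* = 91.
With the tax collected from producers, supply shifts: qs = 6(p − 6) + 61.
Solving gives q = 73 with consumers paying £8 and producers receiving £2 (the £6 wedge).
Burden on consumers: £3; on producers: £3. (They sum to £6.)
The less price-elastic side of the market bears the larger share of a per-unit tax.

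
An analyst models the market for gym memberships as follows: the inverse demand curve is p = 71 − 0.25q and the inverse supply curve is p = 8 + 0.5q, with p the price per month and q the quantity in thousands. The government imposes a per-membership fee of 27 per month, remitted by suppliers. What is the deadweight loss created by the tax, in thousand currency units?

Rewrite in direct form: qd = 284 − 4p and qs = 2p − 16.
Before the tax: set 284 − 4p = 2p − 16 → p* = 50, q* = 84.
With the tax collected from suppliers, supply shifts: qs = 2(p − 27) − 16.
New equilibrium: consumers pay 59, suppliers receive 32, q = 48. (Wedge: pb − ps = 27.)
Quantity falls by |ΔQ| = |84 − 48| = 36.
DWL = ½ · t · |ΔQ| = ½ · 27 · 36 = 486.

Deadweight loss = 486 thousand.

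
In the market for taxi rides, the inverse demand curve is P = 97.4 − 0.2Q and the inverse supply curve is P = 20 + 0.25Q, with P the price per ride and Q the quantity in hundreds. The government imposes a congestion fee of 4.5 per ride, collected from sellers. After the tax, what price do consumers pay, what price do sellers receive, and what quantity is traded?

Inverting to Q(P) form: Qd = 487 − 5P; Qs = 4P − 80.
Before the tax: set 487 − 5P = 4P − 80 → P* = 63, Q* = 172.
With the tax collected from sellers, supply shifts: Qs = 4(P − 4.5) − 80.
New equilibrium: consumers pay 65, sellers receive 60.5, Q = 162. (Wedge: Pb − Ps = 4.5.)
The less price-elastic side of the market bears the larger share of a per-unit tax.

Consumers pay 65; sellers receive 60.5; quantity = 162.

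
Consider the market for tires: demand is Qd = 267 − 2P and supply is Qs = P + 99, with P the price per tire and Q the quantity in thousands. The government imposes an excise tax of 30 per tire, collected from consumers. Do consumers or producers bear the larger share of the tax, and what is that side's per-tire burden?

Producers bear the larger share: 20 per tire.

Before the tax: set 267 − 2P = P + 99 → P* = 56, Q* = 155.
With the tax collected from consumers, demand (in seller-price terms) shifts: Qd = 267 − 2(P + 30).
New equilibrium: consumers pay 66, producers receive 36, Q = 135. (Wedge: Pb − Ps = 30.)
Per-tire burden: consumers 10, producers 20.
Producers take the larger share because supply is less price-elastic here (demand slope 2 vs supply slope 1).
The less price-elastic side of the market bears the larger share of a per-unit tax.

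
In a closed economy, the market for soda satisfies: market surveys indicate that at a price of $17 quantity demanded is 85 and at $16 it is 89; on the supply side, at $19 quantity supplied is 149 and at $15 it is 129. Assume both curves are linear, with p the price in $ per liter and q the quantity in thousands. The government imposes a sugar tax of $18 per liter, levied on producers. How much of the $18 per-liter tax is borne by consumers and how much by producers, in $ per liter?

Demand slope: (89 − 85)/(16 − 17) = -4, so qd = 153 − 4p.
Supply slope: (129 − 149)/(15 − 19) = 5, so qs = 5p + 54.
Before the tax: set 153 − 4p = 5p + 54 → p* = $11, q* = 109.
With the tax collected from producers, supply shifts: qs = 5(p − 18) + 54.
Solving gives q = 69 with consumers paying $21 and producers receiving $3 (the $18 wedge).
Burden on consumers: $10; on producers: $8. (They sum to $18.)

Consumers bear $10 per liter; producers bear $8 per liter.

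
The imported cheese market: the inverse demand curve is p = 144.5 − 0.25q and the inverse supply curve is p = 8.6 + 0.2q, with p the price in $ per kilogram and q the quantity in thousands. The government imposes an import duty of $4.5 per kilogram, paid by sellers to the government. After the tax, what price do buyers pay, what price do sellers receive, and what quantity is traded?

Inverting to q(p) form: qd = 578 − 4p; qs = 5p − 43.
Without the tax, 578 − 4p = 5p − 43 gives 9p = 621, so p* = $69 and q* = 302.
With the tax collected from sellers, supply shifts: qs = 5(p − 4.5) − 43.
New equilibrium: buyers pay $71.5, sellers receive $67, q = 292. (Wedge: pb − ps = 4.5.)
The less price-elastic side of the market bears the larger share of a per-unit tax.

Buyers pay $71.5; sellers receive $67; quantity = 292.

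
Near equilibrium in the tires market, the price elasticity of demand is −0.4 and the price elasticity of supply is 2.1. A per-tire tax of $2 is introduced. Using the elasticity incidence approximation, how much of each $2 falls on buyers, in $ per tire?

Incidence ratio: buyers' share ≈ εs / (εs + |εd|) = 2.1 / (2.1 + 0.4) = 0.84.
So buyers bear ≈ 0.84 × $2 = $1.68; suppliers bear $0.32.

Buyers bear ≈ $1.68 per tire.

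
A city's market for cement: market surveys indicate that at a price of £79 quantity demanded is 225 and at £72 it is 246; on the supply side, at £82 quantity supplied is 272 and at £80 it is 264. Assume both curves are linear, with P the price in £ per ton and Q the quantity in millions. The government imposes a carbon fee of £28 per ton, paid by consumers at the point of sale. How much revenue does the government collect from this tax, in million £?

Tax revenue = £5376 million.

Demand slope: (246 − 225)/(72 − 79) = -3, so Qd = 462 − 3P.
Supply slope: (264 − 272)/(80 − 82) = 4, so Qs = 4P − 56.
Before the tax: set 462 − 3P = 4P − 56 → P* = £74, Q* = 240.
With the tax collected from consumers, demand (in seller-price terms) shifts: Qd = 462 − 3(P + 28).
New equilibrium: consumers pay £90, producers receive £62, Q = 192. (Wedge: Pb − Ps = 28.)
Revenue = t · Q = 28 · 192 = £5376.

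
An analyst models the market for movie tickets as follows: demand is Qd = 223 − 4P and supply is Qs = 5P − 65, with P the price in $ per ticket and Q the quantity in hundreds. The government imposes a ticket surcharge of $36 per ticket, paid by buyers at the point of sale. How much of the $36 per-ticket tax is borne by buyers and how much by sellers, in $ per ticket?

Without the tax, 223 − 4P = 5P − 65 gives 9P = 288, so P* = $32 and Q* = 95.
With the tax collected from buyers, demand (in seller-price terms) shifts: Qd = 223 − 4(P + 36).
Solving gives Q = 15 with buyers paying $52 and sellers receiving $16 (the $36 wedge).
Burden on buyers: $20; on sellers: $16. (They sum to $36.)
The less price-elastic side of the market bears the larger share of a per-unit tax.

Buyers bear $20 per ticket; sellers bear $16 per ticket.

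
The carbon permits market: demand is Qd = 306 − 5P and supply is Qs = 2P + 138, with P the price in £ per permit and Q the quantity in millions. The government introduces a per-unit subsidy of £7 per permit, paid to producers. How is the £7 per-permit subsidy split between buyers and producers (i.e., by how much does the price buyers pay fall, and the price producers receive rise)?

Buyers gain £2 per permit; producers gain £5 per permit.

Before the subsidy: set 306 − 5P = 2P + 138 → P* = £24, Q* = 186.
With a per-unit subsidy paid to producers, each receives P + 7 per unit sold, so supply becomes Qs = 2(P + 7) + 138.
Solving gives Q = 196 with buyers paying £22 and producers receiving £29 (the £7 wedge).
Gain to buyers: £2; to producers: £5. (They sum to £7.)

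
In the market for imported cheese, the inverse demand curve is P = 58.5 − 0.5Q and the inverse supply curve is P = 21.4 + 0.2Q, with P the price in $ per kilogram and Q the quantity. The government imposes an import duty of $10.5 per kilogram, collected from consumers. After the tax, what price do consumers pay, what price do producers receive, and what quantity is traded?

Inverting to Q(P) form: Qd = 117 − 2P; Qs = 5P − 107.
Without the tax, 117 − 2P = 5P − 107 gives 7P = 224, so P* = $32 and Q* = 53.
With the tax collected from consumers, demand (in seller-price terms) shifts: Qd = 117 − 2(P + 10.5).
New equilibrium: consumers pay $39.5, producers receive $29, Q = 38. (Wedge: Pb − Ps = 10.5.)

Consumers pay $39.5; producers receive $29; quantity = 38.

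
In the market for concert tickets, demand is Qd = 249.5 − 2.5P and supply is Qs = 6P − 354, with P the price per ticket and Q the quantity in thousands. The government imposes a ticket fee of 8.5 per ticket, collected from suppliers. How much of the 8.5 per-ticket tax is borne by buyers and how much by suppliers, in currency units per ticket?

Without the tax, 249.5 − 2.5P = 6P − 354 gives 8.5P = 603.5, so P* = 71 and Q* = 72.
With the tax collected from suppliers, supply shifts: Qs = 6(P − 8.5) − 354.
New equilibrium: buyers pay 77, suppliers receive 68.5, Q = 57. (Wedge: Pb − Ps = 8.5.)
Burden on buyers: 6; on suppliers: 2.5. (They sum to 8.5.)

Buyers bear 6 per ticket; suppliers bear 2.5 per ticket.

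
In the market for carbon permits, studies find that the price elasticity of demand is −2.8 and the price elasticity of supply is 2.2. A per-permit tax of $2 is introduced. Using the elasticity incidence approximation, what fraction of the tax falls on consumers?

Incidence ratio: consumers' share ≈ εs / (εs + |εd|) = 2.2 / (2.2 + 2.8) = 0.44.
Supply is the less elastic side, so consumers bear the smaller share.

Consumers' share ≈ 0.44.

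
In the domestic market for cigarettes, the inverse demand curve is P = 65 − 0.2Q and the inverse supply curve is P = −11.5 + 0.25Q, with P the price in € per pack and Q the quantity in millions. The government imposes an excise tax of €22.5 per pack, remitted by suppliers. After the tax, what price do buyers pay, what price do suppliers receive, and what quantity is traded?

Buyers pay €41; suppliers receive €18.5; quantity = 120.

Rewrite in direct form: Qd = 325 − 5P and Qs = 4P + 46.
Without the tax, 325 − 5P = 4P + 46 gives 9P = 279, so P* = €31 and Q* = 170.
With the tax collected from suppliers, supply shifts: Qs = 4(P − 22.5) + 46.
Solving gives Q = 120 with buyers paying €41 and suppliers receiving €18.5 (the €22.5 wedge).
The less price-elastic side of the market bears the larger share of a per-unit tax.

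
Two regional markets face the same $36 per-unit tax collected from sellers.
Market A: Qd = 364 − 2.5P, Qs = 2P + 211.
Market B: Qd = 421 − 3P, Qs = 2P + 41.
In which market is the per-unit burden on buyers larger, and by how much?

Market A: pre-tax P* = $34, Q* = 279; post-tax Q = 239; per-unit burden on buyers = $16.
Market B: pre-tax P* = $76, Q* = 193; post-tax Q = 149.8; per-unit burden on buyers = $14.4.
Difference: $16 vs $14.4 → market A is larger by $1.6.

Market A, by $1.6.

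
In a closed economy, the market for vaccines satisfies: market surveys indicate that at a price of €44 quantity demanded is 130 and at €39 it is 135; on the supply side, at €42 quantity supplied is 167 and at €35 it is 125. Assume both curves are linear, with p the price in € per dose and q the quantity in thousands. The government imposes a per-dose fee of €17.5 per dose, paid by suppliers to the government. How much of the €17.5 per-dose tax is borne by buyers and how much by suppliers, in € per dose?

Demand slope: (135 − 130)/(39 − 44) = -1, so qd = 174 − p.
Supply slope: (125 − 167)/(35 − 42) = 6, so qs = 6p − 85.
Before the tax: set 174 − p = 6p − 85 → p* = €37, q* = 137.
With the tax collected from suppliers, supply shifts: qs = 6(p − 17.5) − 85.
New equilibrium: buyers pay €52, suppliers receive €34.5, q = 122. (Wedge: pb − ps = 17.5.)
Burden on buyers: €15; on suppliers: €2.5. (They sum to €17.5.)
The less price-elastic side of the market bears the larger share of a per-unit tax.

Buyers bear €15 per dose; suppliers bear €2.5 per dose.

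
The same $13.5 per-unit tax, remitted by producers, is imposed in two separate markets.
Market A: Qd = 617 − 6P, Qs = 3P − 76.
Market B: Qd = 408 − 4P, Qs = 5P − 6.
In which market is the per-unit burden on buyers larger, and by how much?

Market B, by $3.

Market A: pre-tax P* = $77, Q* = 155; post-tax Q = 128; per-unit burden on buyers = $4.5.
Market B: pre-tax P* = $46, Q* = 224; post-tax Q = 194; per-unit burden on buyers = $7.5.
Difference: $4.5 vs $7.5 → market B is larger by $3.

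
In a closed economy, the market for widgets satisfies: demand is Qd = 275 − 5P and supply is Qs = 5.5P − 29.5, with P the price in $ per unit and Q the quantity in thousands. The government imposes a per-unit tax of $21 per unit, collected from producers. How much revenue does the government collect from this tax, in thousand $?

Tax revenue = $1575 thousand.

Before the tax: set 275 − 5P = 5.5P − 29.5 → P* = $29, Q* = 130.
With the tax collected from producers, supply shifts: Qs = 5.5(P − 21) − 29.5.
New equilibrium: buyers pay $40, producers receive $19, Q = 75. (Wedge: Pb − Ps = 21.)
Revenue = t · Q = 21 · 75 = $1575.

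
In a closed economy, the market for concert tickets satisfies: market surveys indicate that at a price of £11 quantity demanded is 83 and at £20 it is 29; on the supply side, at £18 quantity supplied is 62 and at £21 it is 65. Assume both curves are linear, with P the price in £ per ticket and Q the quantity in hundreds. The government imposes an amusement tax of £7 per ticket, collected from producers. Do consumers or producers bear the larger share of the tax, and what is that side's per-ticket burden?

Producers bear the larger share: £6 per ticket.

Demand slope: (29 − 83)/(20 − 11) = -6, so Qd = 149 − 6P.
Supply slope: (65 − 62)/(21 − 18) = 1, so Qs = P + 44.
Before the tax: set 149 − 6P = P + 44 → P* = £15, Q* = 59.
With the tax collected from producers, supply shifts: Qs = (P − 7) + 44.
New equilibrium: consumers pay £16, producers receive £9, Q = 53. (Wedge: Pb − Ps = 7.)
Per-ticket burden: consumers £1, producers £6.
Producers take the larger share because supply is less price-elastic here (demand slope 6 vs supply slope 1).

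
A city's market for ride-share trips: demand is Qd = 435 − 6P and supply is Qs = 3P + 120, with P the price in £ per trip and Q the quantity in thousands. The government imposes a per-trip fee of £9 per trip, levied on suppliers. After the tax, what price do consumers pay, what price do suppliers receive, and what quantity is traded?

Before the tax: set 435 − 6P = 3P + 120 → P* = £35, Q* = 225.
With the tax collected from suppliers, supply shifts: Qs = 3(P − 9) + 120.
Solving gives Q = 207 with consumers paying £38 and suppliers receiving £29 (the £9 wedge).

Consumers pay £38; suppliers receive £29; quantity = 207.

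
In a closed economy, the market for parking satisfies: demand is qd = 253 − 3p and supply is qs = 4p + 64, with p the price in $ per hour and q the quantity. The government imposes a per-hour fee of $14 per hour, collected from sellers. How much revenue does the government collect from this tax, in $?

Tax revenue = $2072.

Before the tax: set 253 − 3p = 4p + 64 → p* = $27, q* = 172.
With the tax collected from sellers, supply shifts: qs = 4(p − 14) + 64.
Solving gives q = 148 with consumers paying $35 and sellers receiving $21 (the $14 wedge).
Revenue = t · Q = 14 · 148 = $2072.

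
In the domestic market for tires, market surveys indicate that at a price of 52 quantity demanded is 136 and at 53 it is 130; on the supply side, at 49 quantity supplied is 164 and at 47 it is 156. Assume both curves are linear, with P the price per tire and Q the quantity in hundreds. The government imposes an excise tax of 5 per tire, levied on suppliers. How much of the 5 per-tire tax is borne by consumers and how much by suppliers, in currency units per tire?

Consumers bear 2 per tire; suppliers bear 3 per tire.

Demand slope: (130 − 136)/(53 − 52) = -6, so Qd = 448 − 6P.
Supply slope: (156 − 164)/(47 − 49) = 4, so Qs = 4P − 32.
Without the tax, 448 − 6P = 4P − 32 gives 10P = 480, so P* = 48 and Q* = 160.
With the tax collected from suppliers, supply shifts: Qs = 4(P − 5) − 32.
New equilibrium: consumers pay 50, suppliers receive 45, Q = 148. (Wedge: Pb − Ps = 5.)
Burden on consumers: 2; on suppliers: 3. (They sum to 5.)
The less price-elastic side of the market bears the larger share of a per-unit tax.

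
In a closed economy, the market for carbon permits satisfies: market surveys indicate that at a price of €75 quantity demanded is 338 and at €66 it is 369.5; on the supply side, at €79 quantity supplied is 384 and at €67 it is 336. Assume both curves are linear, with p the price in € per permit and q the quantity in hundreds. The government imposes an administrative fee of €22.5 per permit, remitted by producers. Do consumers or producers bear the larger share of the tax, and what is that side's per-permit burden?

Consumers bear the larger share: €12 per permit.

Demand slope: (369.5 − 338)/(66 − 75) = -3.5, so qd = 600.5 − 3.5p.
Supply slope: (336 − 384)/(67 − 79) = 4, so qs = 4p + 68.
Without the tax, 600.5 − 3.5p = 4p + 68 gives 7.5p = 532.5, so p* = €71 and q* = 352.
With the tax collected from producers, supply shifts: qs = 4(p − 22.5) + 68.
New equilibrium: consumers pay €83, producers receive €60.5, q = 310. (Wedge: pb − ps = 22.5.)
Per-permit burden: consumers €12, producers €10.5.
Consumers take the larger share because demand is less price-elastic here (demand slope 3.5 vs supply slope 4).
The less price-elastic side of the market bears the larger share of a per-unit tax.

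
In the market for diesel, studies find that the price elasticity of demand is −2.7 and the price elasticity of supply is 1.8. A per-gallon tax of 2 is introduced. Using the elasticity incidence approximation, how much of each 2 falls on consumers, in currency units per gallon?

Incidence ratio: consumers' share ≈ εs / (εs + |εd|) = 1.8 / (1.8 + 2.7) = 0.4.
So consumers bear ≈ 0.4 × 2 = 0.8; sellers bear 1.2.

Consumers bear ≈ 0.8 per gallon.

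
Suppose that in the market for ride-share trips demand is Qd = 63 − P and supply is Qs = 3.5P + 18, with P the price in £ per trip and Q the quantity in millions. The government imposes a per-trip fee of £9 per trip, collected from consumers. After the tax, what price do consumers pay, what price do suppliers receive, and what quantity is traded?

Consumers pay £17; suppliers receive £8; quantity = 46.

Without the tax, 63 − P = 3.5P + 18 gives 4.5P = 45, so P* = £10 and Q* = 53.
With the tax collected from consumers, demand (in seller-price terms) shifts: Qd = 63 − (P + 9).
Solving gives Q = 46 with consumers paying £17 and suppliers receiving £8 (the £9 wedge).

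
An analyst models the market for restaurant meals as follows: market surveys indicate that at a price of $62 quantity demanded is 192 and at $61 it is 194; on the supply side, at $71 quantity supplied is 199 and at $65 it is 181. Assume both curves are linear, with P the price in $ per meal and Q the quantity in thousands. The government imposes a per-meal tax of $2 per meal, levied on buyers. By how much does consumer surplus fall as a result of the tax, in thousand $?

Demand slope: (194 − 192)/(61 − 62) = -2, so Qd = 316 − 2P.
Supply slope: (181 − 199)/(65 − 71) = 3, so Qs = 3P − 14.
Before the tax: set 316 − 2P = 3P − 14 → P* = $66, Q* = 184.
With the tax collected from buyers, demand (in seller-price terms) shifts: Qd = 316 − 2(P + 2).
Solving gives Q = 181.6 with buyers paying $67.2 and sellers receiving $65.2 (the $2 wedge).
ΔCS is the trapezoid between Q = 181.6 and Q = 184 of height $1.2: ½ · (184 + 181.6) · 1.2 = $219.36.

Consumer surplus falls by $219.36 thousand.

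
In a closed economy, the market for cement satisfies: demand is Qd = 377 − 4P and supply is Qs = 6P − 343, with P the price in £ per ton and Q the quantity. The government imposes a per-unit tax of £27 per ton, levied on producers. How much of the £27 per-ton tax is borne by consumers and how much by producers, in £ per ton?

Before the tax: set 377 − 4P = 6P − 343 → P* = £72, Q* = 89.
With the tax collected from producers, supply shifts: Qs = 6(P − 27) − 343.
New equilibrium: consumers pay £88.2, producers receive £61.2, Q = 24.2. (Wedge: Pb − Ps = 27.)
Burden on consumers: £16.2; on producers: £10.8. (They sum to £27.)

Consumers bear £16.2 per ton; producers bear £10.8 per ton.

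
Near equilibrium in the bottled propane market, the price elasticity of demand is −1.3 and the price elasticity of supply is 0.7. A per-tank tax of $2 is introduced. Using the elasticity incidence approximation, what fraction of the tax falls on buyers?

Incidence ratio: buyers' share ≈ εs / (εs + |εd|) = 0.7 / (0.7 + 1.3) = 0.35.
Supply is the less elastic side, so buyers bear the smaller share.

Buyers' share ≈ 0.35.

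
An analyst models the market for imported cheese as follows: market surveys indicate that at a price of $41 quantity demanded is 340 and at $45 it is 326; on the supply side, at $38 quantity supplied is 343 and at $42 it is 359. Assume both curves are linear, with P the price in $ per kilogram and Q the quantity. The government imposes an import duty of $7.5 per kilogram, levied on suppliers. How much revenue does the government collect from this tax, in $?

Tax revenue = $2497.5.

Demand slope: (326 − 340)/(45 − 41) = -3.5, so Qd = 483.5 − 3.5P.
Supply slope: (359 − 343)/(42 − 38) = 4, so Qs = 4P + 191.
Without the tax, 483.5 − 3.5P = 4P + 191 gives 7.5P = 292.5, so P* = $39 and Q* = 347.
With the tax collected from suppliers, supply shifts: Qs = 4(P − 7.5) + 191.
New equilibrium: buyers pay $43, suppliers receive $35.5, Q = 333. (Wedge: Pb − Ps = 7.5.)
Revenue = t · Q = 7.5 · 333 = $2497.5.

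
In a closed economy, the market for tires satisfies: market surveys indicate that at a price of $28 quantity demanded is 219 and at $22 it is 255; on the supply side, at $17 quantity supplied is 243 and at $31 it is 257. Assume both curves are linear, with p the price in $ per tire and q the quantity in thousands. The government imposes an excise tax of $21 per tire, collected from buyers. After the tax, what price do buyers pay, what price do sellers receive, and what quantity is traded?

Demand slope: (255 − 219)/(22 − 28) = -6, so qd = 387 − 6p.
Supply slope: (257 − 243)/(31 − 17) = 1, so qs = p + 226.
Without the tax, 387 − 6p = p + 226 gives 7p = 161, so p* = $23 and q* = 249.
With the tax collected from buyers, demand (in seller-price terms) shifts: qd = 387 − 6(p + 21).
Solving gives q = 231 with buyers paying $26 and sellers receiving $5 (the $21 wedge).

Buyers pay $26; sellers receive $5; quantity = 231.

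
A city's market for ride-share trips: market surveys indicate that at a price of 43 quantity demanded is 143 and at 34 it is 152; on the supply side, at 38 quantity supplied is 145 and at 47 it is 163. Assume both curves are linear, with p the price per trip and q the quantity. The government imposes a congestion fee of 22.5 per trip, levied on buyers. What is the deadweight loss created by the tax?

Demand slope: (152 − 143)/(34 − 43) = -1, so qd = 186 − p.
Supply slope: (163 − 145)/(47 − 38) = 2, so qs = 2p + 69.
Before the tax: set 186 − p = 2p + 69 → p* = 39, q* = 147.
With the tax collected from buyers, demand (in seller-price terms) shifts: qd = 186 − (p + 22.5).
New equilibrium: buyers pay 54, suppliers receive 31.5, q = 132. (Wedge: pb − ps = 22.5.)
Quantity falls by |ΔQ| = |147 − 132| = 15.
DWL = ½ · t · |ΔQ| = ½ · 22.5 · 15 = 168.75.

Deadweight loss = 168.75.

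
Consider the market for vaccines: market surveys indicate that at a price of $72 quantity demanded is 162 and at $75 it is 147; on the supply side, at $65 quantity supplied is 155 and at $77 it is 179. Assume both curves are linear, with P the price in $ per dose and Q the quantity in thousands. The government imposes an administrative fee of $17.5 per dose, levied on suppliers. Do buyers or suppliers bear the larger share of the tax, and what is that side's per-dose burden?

Demand slope: (147 − 162)/(75 − 72) = -5, so Qd = 522 − 5P.
Supply slope: (179 − 155)/(77 − 65) = 2, so Qs = 2P + 25.
Without the tax, 522 − 5P = 2P + 25 gives 7P = 497, so P* = $71 and Q* = 167.
With the tax collected from suppliers, supply shifts: Qs = 2(P − 17.5) + 25.
New equilibrium: buyers pay $76, suppliers receive $58.5, Q = 142. (Wedge: Pb − Ps = 17.5.)
Per-dose burden: buyers $5, suppliers $12.5.
Suppliers take the larger share because supply is less price-elastic here (demand slope 5 vs supply slope 2).
The less price-elastic side of the market bears the larger share of a per-unit tax.

Suppliers bear the larger share: $12.5 per dose.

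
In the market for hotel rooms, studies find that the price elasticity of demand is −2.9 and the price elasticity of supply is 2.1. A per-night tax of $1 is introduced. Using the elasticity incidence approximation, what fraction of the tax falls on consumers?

Incidence ratio: consumers' share ≈ εs / (εs + |εd|) = 2.1 / (2.1 + 2.9) = 0.42.
Supply is the less elastic side, so consumers bear the smaller share.

Consumers' share ≈ 0.42.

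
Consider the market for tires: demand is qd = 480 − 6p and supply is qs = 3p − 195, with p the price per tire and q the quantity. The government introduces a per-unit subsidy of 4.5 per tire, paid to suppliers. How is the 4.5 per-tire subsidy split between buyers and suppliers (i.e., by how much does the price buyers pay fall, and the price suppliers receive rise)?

Buyers gain 1.5 per tire; suppliers gain 3 per tire.

Without the subsidy, 480 − 6p = 3p − 195 gives 9p = 675, so p* = 75 and q* = 30.
With a per-unit subsidy paid to suppliers, each receives p + 4.5 per unit sold, so supply becomes qs = 3(p + 4.5) − 195.
Solving gives q = 39 with buyers paying 73.5 and suppliers receiving 78 (the 4.5 wedge).
Gain to buyers: 1.5; to suppliers: 3. (They sum to 4.5.)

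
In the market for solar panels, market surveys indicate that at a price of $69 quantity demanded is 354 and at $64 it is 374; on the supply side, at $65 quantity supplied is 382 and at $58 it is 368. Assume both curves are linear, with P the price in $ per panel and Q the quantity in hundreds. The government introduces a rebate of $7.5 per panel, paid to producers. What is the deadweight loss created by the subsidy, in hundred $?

Demand slope: (374 − 354)/(64 − 69) = -4, so Qd = 630 − 4P.
Supply slope: (368 − 382)/(58 − 65) = 2, so Qs = 2P + 252.
Without the subsidy, 630 − 4P = 2P + 252 gives 6P = 378, so P* = $63 and Q* = 378.
With a per-unit subsidy paid to producers, each receives P + 7.5 per unit sold, so supply becomes Qs = 2(P + 7.5) + 252.
New equilibrium: buyers pay $60.5, producers receive $68, Q = 388. (Wedge: Pb − Ps = −7.5.)
Quantity rises by |ΔQ| = |378 − 388| = 10.
DWL = ½ · t · |ΔQ| = ½ · 7.5 · 10 = $37.5.

Deadweight loss = $37.5 hundred.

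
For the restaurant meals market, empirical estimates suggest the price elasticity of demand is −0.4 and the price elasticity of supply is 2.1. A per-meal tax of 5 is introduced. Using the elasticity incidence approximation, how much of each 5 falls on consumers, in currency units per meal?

Consumers bear ≈ 4.2 per meal.

Incidence ratio: consumers' share ≈ εs / (εs + |εd|) = 2.1 / (2.1 + 0.4) = 0.84.
So consumers bear ≈ 0.84 × 5 = 4.2; sellers bear 0.8.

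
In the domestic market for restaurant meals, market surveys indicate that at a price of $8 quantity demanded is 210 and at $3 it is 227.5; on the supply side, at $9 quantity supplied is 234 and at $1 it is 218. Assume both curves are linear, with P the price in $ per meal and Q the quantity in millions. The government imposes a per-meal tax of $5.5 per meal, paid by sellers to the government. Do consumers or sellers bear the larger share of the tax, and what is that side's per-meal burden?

Sellers bear the larger share: $3.5 per meal.

Demand slope: (227.5 − 210)/(3 − 8) = -3.5, so Qd = 238 − 3.5P.
Supply slope: (218 − 234)/(1 − 9) = 2, so Qs = 2P + 216.
Without the tax, 238 − 3.5P = 2P + 216 gives 5.5P = 22, so P* = $4 and Q* = 224.
With the tax collected from sellers, supply shifts: Qs = 2(P − 5.5) + 216.
New equilibrium: consumers pay $6, sellers receive $0.5, Q = 217. (Wedge: Pb − Ps = 5.5.)
Per-meal burden: consumers $2, sellers $3.5.
Sellers take the larger share because supply is less price-elastic here (demand slope 3.5 vs supply slope 2).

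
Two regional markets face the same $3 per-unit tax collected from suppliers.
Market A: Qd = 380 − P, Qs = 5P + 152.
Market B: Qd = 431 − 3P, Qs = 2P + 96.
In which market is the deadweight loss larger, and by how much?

Market B, by $1.65.

Market A: pre-tax P* = $38, Q* = 342; post-tax Q = 339.5; deadweight loss = $3.75.
Market B: pre-tax P* = $67, Q* = 230; post-tax Q = 226.4; deadweight loss = $5.4.
Difference: $3.75 vs $5.4 → market B is larger by $1.65.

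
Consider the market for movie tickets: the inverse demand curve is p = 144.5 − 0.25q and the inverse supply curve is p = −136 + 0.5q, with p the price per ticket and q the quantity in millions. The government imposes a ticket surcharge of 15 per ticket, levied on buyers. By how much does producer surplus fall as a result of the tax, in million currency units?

Producer surplus falls by 3640 million.

Rewrite in direct form: qd = 578 − 4p and qs = 2p + 272.
Without the tax, 578 − 4p = 2p + 272 gives 6p = 306, so p* = 51 and q* = 374.
With the tax collected from buyers, demand (in seller-price terms) shifts: qd = 578 − 4(p + 15).
Solving gives q = 354 with buyers paying 56 and producers receiving 41 (the 15 wedge).
ΔPS is the trapezoid between Q = 354 and Q = 374 of height 10: ½ · (374 + 354) · 10 = 3640.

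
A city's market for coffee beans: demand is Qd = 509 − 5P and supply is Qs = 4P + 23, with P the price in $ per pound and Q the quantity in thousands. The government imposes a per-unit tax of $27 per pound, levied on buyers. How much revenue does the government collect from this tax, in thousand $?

Before the tax: set 509 − 5P = 4P + 23 → P* = $54, Q* = 239.
With the tax collected from buyers, demand (in seller-price terms) shifts: Qd = 509 − 5(P + 27).
Solving gives Q = 179 with buyers paying $66 and sellers receiving $39 (the $27 wedge).
Revenue = t · Q = 27 · 179 = $4833.

Tax revenue = $4833 thousand.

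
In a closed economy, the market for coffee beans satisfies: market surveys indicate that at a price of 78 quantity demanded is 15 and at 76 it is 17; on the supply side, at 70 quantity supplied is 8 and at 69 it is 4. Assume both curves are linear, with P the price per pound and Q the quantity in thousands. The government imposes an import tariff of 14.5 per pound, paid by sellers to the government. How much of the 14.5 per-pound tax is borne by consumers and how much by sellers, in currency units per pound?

Consumers bear 11.6 per pound; sellers bear 2.9 per pound.

Demand slope: (17 − 15)/(76 − 78) = -1, so Qd = 93 − P.
Supply slope: (4 − 8)/(69 − 70) = 4, so Qs = 4P − 272.
Without the tax, 93 − P = 4P − 272 gives 5P = 365, so P* = 73 and Q* = 20.
With the tax collected from sellers, supply shifts: Qs = 4(P − 14.5) − 272.
New equilibrium: consumers pay 84.6, sellers receive 70.1, Q = 8.4. (Wedge: Pb − Ps = 14.5.)
Burden on consumers: 11.6; on sellers: 2.9. (They sum to 14.5.)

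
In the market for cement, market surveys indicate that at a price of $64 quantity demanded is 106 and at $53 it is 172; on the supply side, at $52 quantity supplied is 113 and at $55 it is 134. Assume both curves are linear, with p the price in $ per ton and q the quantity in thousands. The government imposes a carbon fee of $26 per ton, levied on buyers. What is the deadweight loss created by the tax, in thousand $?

Deadweight loss = $1092 thousand.

Demand slope: (172 − 106)/(53 − 64) = -6, so qd = 490 − 6p.
Supply slope: (134 − 113)/(55 − 52) = 7, so qs = 7p − 251.
Without the tax, 490 − 6p = 7p − 251 gives 13p = 741, so p* = $57 and q* = 148.
With the tax collected from buyers, demand (in seller-price terms) shifts: qd = 490 − 6(p + 26).
Solving gives q = 64 with buyers paying $71 and suppliers receiving $45 (the $26 wedge).
Quantity falls by |ΔQ| = |148 − 64| = 84.
DWL = ½ · t · |ΔQ| = ½ · 26 · 84 = $1092.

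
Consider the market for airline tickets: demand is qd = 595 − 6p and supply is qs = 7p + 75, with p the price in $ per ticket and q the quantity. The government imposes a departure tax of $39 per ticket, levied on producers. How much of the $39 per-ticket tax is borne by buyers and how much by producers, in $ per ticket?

Buyers bear $21 per ticket; producers bear $18 per ticket.

Without the tax, 595 − 6p = 7p + 75 gives 13p = 520, so p* = $40 and q* = 355.
With the tax collected from producers, supply shifts: qs = 7(p − 39) + 75.
New equilibrium: buyers pay $61, producers receive $22, q = 229. (Wedge: pb − ps = 39.)
Burden on buyers: $21; on producers: $18. (They sum to $39.)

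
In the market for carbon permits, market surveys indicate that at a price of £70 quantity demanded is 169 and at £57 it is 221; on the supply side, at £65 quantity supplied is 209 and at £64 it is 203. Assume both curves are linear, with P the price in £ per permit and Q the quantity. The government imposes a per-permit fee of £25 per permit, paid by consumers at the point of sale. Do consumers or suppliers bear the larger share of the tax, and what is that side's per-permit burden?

Consumers bear the larger share: £15 per permit.

Demand slope: (221 − 169)/(57 − 70) = -4, so Qd = 449 − 4P.
Supply slope: (203 − 209)/(64 − 65) = 6, so Qs = 6P − 181.
Without the tax, 449 − 4P = 6P − 181 gives 10P = 630, so P* = £63 and Q* = 197.
With the tax collected from consumers, demand (in seller-price terms) shifts: Qd = 449 − 4(P + 25).
Solving gives Q = 137 with consumers paying £78 and suppliers receiving £53 (the £25 wedge).
Per-permit burden: consumers £15, suppliers £10.
Consumers take the larger share because demand is less price-elastic here (demand slope 4 vs supply slope 6).
The less price-elastic side of the market bears the larger share of a per-unit tax.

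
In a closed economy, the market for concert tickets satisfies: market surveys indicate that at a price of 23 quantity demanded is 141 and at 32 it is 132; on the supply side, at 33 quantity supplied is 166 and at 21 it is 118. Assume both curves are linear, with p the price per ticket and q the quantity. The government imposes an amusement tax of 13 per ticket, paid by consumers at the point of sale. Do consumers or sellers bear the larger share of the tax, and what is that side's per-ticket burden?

Consumers bear the larger share: 10.4 per ticket.

Demand slope: (132 − 141)/(32 − 23) = -1, so qd = 164 − p.
Supply slope: (118 − 166)/(21 − 33) = 4, so qs = 4p + 34.
Before the tax: set 164 − p = 4p + 34 → p* = 26, q* = 138.
With the tax collected from consumers, demand (in seller-price terms) shifts: qd = 164 − (p + 13).
Solving gives q = 127.6 with consumers paying 36.4 and sellers receiving 23.4 (the 13 wedge).
Per-ticket burden: consumers 10.4, sellers 2.6.
Consumers take the larger share because demand is less price-elastic here (demand slope 1 vs supply slope 4).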